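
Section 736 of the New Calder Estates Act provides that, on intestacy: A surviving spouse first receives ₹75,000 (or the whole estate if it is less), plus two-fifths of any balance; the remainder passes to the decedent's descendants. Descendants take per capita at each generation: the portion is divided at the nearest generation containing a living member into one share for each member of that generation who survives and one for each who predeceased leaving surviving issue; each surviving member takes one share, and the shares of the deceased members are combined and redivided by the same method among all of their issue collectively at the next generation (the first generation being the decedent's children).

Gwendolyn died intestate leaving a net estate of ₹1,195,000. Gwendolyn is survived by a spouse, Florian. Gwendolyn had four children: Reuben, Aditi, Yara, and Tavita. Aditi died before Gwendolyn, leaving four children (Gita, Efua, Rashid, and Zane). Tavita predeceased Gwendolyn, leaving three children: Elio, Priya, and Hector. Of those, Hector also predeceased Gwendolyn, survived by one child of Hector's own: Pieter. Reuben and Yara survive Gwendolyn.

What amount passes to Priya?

Priya receives ₹48,000.

Florian first takes ₹75,000, leaving a balance of ₹1,120,000. Florian then takes two-fifths of the balance (₹448,000), for a total of ₹523,000. The remaining ₹672,000 passes to the descendants.
The descendants' portion (₹672,000) is divided at the children's generation into 4 shares of ₹168,000. Reuben and Yara each take ₹168,000. The 2 shares of the deceased (Aditi and Tavita) are combined into a pool of ₹336,000.
That pool (₹336,000) is divided at the grandchildren's generation into 7 shares of ₹48,000. Gita, Efua, Rashid, Zane, Elio, and Priya each take ₹48,000. The remaining share for the deceased Hector (₹48,000) is carried to the next generation.
That pool (₹48,000) passes entirely to Pieter, the sole taker at the great-grandchildren's generation.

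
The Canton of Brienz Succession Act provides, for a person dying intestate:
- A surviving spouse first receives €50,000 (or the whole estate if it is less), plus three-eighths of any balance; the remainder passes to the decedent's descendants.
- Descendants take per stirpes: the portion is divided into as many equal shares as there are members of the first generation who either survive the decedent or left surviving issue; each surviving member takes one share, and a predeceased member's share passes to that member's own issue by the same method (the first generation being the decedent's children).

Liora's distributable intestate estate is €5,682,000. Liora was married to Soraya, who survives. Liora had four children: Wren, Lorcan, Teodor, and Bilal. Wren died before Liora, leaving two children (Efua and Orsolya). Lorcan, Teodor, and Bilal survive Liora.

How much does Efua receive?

Efua receives €440,000.

Soraya first takes €50,000, leaving a balance of €5,632,000. Soraya then takes three-eighths of the balance (€2,112,000), for a total of €2,162,000. The remaining €3,520,000 passes to the descendants.
The descendants' portion (€3,520,000) is divided into 4 shares of €880,000: Lorcan, Teodor, and Bilal each take €880,000; Wren's €880,000 share passes to Wren's issue.
Wren's share (€880,000) is divided into 2 shares of €440,000: Efua and Orsolya each take €440,000.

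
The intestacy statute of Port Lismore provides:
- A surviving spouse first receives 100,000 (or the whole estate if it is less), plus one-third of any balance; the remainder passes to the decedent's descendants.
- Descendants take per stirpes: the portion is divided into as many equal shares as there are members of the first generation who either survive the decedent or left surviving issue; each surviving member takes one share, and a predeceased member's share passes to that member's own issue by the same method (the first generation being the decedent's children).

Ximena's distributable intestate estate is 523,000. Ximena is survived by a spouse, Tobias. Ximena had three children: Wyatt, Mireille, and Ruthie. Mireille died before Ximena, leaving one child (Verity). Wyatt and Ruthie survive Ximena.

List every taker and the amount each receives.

Tobias first takes 100,000, leaving a balance of 423,000. Tobias then takes one-third of the balance (141,000), for a total of 241,000. The remaining 282,000 passes to the descendants.
The descendants' portion (282,000) is divided into 3 shares of 94,000: Wyatt and Ruthie each take 94,000; Mireille's 94,000 share passes to Mireille's issue.
Mireille's share (94,000) passes entirely to Verity.

Tobias: 241,000; Wyatt: 94,000; Verity: 94,000; Ruthie: 94,000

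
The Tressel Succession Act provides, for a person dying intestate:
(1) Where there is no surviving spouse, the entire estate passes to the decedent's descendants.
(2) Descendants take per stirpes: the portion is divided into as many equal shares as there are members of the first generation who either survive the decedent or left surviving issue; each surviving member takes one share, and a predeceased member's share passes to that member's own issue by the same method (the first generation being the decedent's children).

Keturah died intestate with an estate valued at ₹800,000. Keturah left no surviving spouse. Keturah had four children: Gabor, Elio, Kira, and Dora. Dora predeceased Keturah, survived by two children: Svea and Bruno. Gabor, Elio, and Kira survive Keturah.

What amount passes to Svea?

Svea receives ₹100,000.

The entire ₹800,000 passes to the descendants.
That amount (₹800,000) is divided into 4 shares of ₹200,000: Gabor, Elio, and Kira each take ₹200,000; Dora's ₹200,000 share passes to Dora's issue.
Dora's share (₹200,000) is divided into 2 shares of ₹100,000: Svea and Bruno each take ₹100,000.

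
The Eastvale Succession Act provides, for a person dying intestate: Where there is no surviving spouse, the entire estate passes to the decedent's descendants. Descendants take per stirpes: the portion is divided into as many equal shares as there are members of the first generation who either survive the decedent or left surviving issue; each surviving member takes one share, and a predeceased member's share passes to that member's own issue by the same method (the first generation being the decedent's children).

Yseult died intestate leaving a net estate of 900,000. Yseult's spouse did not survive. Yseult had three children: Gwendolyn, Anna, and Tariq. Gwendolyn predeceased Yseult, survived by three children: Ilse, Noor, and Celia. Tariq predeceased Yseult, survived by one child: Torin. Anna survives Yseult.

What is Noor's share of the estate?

Noor receives 100,000.

The entire 900,000 passes to the descendants.
That amount (900,000) is divided into 3 shares of 300,000: Anna takes 300,000; Gwendolyn's 300,000 share passes to Gwendolyn's issue; Tariq's 300,000 share passes to Tariq's issue.
Gwendolyn's share (300,000) is divided into 3 shares of 100,000: Ilse, Noor, and Celia each take 100,000.
Tariq's share (300,000) passes entirely to Torin.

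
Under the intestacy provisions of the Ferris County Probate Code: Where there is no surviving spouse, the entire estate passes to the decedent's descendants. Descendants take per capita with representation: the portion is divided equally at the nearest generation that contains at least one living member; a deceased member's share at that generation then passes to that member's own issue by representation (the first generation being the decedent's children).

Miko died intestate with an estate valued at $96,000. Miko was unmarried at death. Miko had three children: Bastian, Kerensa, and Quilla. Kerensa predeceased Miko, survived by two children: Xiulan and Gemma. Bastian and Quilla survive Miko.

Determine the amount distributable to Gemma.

Gemma receives $16,000.

The entire $96,000 passes to the descendants.
That amount ($96,000) is divided into 3 shares of $32,000: Bastian and Quilla each take $32,000; Kerensa's $32,000 share passes to Kerensa's issue.
Kerensa's share ($32,000) is divided into 2 shares of $16,000: Xiulan and Gemma each take $16,000.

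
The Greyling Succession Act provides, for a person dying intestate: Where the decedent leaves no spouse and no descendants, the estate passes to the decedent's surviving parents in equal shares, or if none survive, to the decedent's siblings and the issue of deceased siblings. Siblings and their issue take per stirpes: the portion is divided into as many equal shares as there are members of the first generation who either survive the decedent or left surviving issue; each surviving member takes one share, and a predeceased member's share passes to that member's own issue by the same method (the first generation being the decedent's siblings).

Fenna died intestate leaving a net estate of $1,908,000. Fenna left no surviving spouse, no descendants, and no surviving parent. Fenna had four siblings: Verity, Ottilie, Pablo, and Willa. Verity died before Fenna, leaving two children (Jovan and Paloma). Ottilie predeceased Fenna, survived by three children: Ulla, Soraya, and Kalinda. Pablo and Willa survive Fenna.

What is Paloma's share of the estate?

Paloma receives $238,500.

The entire $1,908,000 passes to the siblings and their issue.
That amount ($1,908,000) is divided into 4 shares of $477,000: Pablo and Willa each take $477,000; Verity's $477,000 share passes to Verity's issue; Ottilie's $477,000 share passes to Ottilie's issue.
Verity's share ($477,000) is divided into 2 shares of $238,500: Jovan and Paloma each take $238,500.
Ottilie's share ($477,000) is divided into 3 shares of $159,000: Ulla, Soraya, and Kalinda each take $159,000.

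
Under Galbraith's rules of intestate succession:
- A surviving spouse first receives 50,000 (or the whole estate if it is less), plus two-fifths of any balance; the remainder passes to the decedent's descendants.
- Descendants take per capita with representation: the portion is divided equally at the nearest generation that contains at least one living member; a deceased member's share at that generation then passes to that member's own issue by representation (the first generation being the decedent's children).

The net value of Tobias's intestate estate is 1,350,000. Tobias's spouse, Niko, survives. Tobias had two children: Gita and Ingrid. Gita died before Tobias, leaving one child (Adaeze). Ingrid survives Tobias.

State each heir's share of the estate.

Niko: 570,000; Adaeze: 390,000; Ingrid: 390,000

Niko first takes 50,000, leaving a balance of 1,300,000. Niko then takes two-fifths of the balance (520,000), for a total of 570,000. The remaining 780,000 passes to the descendants.
The descendants' portion (780,000) is divided into 2 shares of 390,000: Ingrid takes 390,000; Gita's 390,000 share passes to Gita's issue.
Gita's share (390,000) passes entirely to Adaeze.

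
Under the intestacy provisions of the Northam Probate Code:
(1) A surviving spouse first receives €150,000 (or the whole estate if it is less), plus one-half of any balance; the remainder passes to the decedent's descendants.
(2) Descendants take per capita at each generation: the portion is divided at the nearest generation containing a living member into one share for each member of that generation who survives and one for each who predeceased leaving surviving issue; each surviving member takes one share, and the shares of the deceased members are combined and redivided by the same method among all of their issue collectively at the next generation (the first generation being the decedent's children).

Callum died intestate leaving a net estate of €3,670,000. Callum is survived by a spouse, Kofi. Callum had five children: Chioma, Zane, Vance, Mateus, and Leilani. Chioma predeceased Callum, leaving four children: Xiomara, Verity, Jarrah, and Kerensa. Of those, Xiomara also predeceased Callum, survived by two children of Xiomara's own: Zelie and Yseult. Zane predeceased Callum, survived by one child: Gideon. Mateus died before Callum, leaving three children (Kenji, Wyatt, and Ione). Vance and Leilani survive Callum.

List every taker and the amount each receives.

Kofi: €1,910,000; Zelie: €66,000; Yseult: €66,000; Verity: €132,000; Jarrah: €132,000; Kerensa: €132,000; Gideon: €132,000; Vance: €352,000; Kenji: €132,000; Wyatt: €132,000; Ione: €132,000; Leilani: €352,000

Kofi first takes €150,000, leaving a balance of €3,520,000. Kofi then takes one-half of the balance (€1,760,000), for a total of €1,910,000. The remaining €1,760,000 passes to the descendants.
The descendants' portion (€1,760,000) is divided at the children's generation into 5 shares of €352,000. Vance and Leilani each take €352,000. The 3 shares of the deceased (Chioma, Zane, and Mateus) are combined into a pool of €1,056,000.
That pool (€1,056,000) is divided at the grandchildren's generation into 8 shares of €132,000. Verity, Jarrah, Kerensa, Gideon, Kenji, Wyatt, and Ione each take €132,000. The remaining share for the deceased Xiomara (€132,000) is carried to the next generation.
That pool (€132,000) is divided at the great-grandchildren's generation equally among Zelie and Yseult: €66,000 each.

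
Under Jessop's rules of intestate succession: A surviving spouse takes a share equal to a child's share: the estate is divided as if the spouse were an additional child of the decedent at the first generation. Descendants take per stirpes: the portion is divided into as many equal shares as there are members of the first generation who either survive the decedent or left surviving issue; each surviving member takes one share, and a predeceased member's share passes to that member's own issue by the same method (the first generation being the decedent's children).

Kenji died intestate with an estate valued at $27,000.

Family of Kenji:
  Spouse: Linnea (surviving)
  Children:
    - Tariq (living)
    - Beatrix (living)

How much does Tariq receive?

Tariq receives $9,000.

The spouse counts as an additional share at the children's level, so there are 3 primary shares of $9,000. Linnea takes one such share ($9,000).
The children's combined portion ($18,000) is divided into 2 shares of $9,000: Tariq and Beatrix each take $9,000.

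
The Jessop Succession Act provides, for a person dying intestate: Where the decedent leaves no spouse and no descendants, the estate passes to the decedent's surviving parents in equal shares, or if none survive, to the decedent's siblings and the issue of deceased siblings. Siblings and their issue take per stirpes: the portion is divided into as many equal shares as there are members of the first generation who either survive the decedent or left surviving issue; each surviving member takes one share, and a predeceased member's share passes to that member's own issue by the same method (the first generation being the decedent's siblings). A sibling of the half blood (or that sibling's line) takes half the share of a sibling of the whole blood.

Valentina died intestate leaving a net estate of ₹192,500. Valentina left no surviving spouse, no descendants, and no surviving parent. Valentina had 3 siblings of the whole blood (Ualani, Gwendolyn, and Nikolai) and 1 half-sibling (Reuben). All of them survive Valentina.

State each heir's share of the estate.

Ualani: ₹55,000; Reuben: ₹27,500; Gwendolyn: ₹55,000; Nikolai: ₹55,000

The entire ₹192,500 passes to the siblings and their issue.
Counting each half-blood sibling's line as half a unit, there are 7/2 units in ₹192,500, so one unit is ₹55,000. Whole-blood lines (Ualani, Gwendolyn, and Nikolai) take ₹55,000 each; half-blood lines (Reuben) take ₹27,500 each.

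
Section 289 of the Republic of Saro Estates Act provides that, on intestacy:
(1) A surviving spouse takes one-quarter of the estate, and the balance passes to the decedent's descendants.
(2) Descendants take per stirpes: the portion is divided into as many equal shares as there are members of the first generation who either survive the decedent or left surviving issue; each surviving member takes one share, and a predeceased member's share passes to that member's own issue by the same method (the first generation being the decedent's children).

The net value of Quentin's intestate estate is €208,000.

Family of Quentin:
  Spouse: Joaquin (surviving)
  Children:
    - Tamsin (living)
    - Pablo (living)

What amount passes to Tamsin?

Joaquin takes one-quarter of €208,000 = €52,000. The remaining €156,000 passes to the descendants.
The descendants' portion (€156,000) is divided into 2 shares of €78,000: Tamsin and Pablo each take €78,000.

Tamsin receives €78,000.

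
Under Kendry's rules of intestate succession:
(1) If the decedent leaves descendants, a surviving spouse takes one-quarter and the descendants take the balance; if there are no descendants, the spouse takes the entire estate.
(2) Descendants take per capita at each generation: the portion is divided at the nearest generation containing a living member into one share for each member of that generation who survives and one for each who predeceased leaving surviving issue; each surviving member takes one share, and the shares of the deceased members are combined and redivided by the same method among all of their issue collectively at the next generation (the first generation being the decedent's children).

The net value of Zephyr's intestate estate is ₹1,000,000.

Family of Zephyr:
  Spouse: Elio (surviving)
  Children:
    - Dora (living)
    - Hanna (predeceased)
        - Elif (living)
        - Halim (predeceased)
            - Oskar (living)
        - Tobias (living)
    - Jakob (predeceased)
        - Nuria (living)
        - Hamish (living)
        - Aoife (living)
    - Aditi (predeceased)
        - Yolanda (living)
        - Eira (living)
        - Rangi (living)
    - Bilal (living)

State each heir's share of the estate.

Elio: ₹250,000; Dora: ₹150,000; Elif: ₹50,000; Oskar: ₹50,000; Tobias: ₹50,000; Nuria: ₹50,000; Hamish: ₹50,000; Aoife: ₹50,000; Yolanda: ₹50,000; Eira: ₹50,000; Rangi: ₹50,000; Bilal: ₹150,000

Elio takes one-quarter of ₹1,000,000 = ₹250,000. The remaining ₹750,000 passes to the descendants.
The descendants' portion (₹750,000) is divided at the children's generation into 5 shares of ₹150,000. Dora and Bilal each take ₹150,000. The 3 shares of the deceased (Hanna, Jakob, and Aditi) are combined into a pool of ₹450,000.
That pool (₹450,000) is divided at the grandchildren's generation into 9 shares of ₹50,000. Elif, Tobias, Nuria, Hamish, Aoife, Yolanda, Eira, and Rangi each take ₹50,000. The remaining share for the deceased Halim (₹50,000) is carried to the next generation.
That pool (₹50,000) passes entirely to Oskar, the sole taker at the great-grandchildren's generation.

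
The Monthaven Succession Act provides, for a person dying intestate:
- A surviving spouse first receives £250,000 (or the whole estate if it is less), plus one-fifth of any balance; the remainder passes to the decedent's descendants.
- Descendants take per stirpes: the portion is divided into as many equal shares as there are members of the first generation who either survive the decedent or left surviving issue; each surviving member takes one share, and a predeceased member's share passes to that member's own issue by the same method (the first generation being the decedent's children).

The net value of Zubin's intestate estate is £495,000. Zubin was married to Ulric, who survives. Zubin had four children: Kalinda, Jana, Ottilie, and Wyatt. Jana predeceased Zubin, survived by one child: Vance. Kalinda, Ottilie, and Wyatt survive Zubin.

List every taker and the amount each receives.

Ulric first takes £250,000, leaving a balance of £245,000. Ulric then takes one-fifth of the balance (£49,000), for a total of £299,000. The remaining £196,000 passes to the descendants.
The descendants' portion (£196,000) is divided into 4 shares of £49,000: Kalinda, Ottilie, and Wyatt each take £49,000; Jana's £49,000 share passes to Jana's issue.
Jana's share (£49,000) passes entirely to Vance.

Ulric: £299,000; Kalinda: £49,000; Vance: £49,000; Ottilie: £49,000; Wyatt: £49,000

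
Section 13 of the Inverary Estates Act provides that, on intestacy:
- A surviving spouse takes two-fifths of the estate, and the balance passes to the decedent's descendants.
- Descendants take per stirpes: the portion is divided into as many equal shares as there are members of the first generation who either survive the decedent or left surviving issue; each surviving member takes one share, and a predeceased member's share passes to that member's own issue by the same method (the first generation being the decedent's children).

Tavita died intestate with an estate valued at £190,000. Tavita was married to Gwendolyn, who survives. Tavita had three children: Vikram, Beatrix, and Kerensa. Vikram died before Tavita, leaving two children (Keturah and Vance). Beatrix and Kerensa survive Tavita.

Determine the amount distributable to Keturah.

Gwendolyn takes two-fifths of £190,000 = £76,000. The remaining £114,000 passes to the descendants.
The descendants' portion (£114,000) is divided into 3 shares of £38,000: Beatrix and Kerensa each take £38,000; Vikram's £38,000 share passes to Vikram's issue.
Vikram's share (£38,000) is divided into 2 shares of £19,000: Keturah and Vance each take £19,000.

Keturah receives £19,000.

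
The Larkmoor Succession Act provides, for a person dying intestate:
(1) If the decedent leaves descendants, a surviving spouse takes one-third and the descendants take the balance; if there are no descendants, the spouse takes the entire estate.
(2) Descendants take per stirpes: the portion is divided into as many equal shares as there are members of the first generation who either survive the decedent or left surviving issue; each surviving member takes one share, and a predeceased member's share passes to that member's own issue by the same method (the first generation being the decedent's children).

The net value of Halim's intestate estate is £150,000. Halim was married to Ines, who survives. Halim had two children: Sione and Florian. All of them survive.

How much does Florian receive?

Ines takes one-third of £150,000 = £50,000. The remaining £100,000 passes to the descendants.
The descendants' portion (£100,000) is divided into 2 shares of £50,000: Sione and Florian each take £50,000.

Florian receives £50,000.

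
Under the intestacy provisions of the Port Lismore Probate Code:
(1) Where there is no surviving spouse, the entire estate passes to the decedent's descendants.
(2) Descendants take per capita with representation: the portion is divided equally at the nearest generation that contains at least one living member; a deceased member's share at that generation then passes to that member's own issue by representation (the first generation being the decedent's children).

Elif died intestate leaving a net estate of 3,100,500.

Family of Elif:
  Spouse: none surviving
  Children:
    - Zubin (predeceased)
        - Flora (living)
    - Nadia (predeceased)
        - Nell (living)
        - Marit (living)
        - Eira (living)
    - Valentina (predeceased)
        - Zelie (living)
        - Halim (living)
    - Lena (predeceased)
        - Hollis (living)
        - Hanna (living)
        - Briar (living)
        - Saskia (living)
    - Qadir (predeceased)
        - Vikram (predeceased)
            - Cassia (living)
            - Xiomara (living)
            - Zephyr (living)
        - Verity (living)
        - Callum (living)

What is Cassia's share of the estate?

The entire 3,100,500 passes to the descendants.
No child survives, so the initial division is made at the grandchildren's generation.
That amount (3,100,500) is divided into 13 shares of 238,500: Flora, Nell, Marit, Eira, Zelie, Halim, Hollis, Hanna, Briar, Saskia, Verity, and Callum each take 238,500; Vikram's 238,500 share passes to Vikram's issue.
Vikram's share (238,500) is divided into 3 shares of 79,500: Cassia, Xiomara, and Zephyr each take 79,500.

Cassia receives 79,500.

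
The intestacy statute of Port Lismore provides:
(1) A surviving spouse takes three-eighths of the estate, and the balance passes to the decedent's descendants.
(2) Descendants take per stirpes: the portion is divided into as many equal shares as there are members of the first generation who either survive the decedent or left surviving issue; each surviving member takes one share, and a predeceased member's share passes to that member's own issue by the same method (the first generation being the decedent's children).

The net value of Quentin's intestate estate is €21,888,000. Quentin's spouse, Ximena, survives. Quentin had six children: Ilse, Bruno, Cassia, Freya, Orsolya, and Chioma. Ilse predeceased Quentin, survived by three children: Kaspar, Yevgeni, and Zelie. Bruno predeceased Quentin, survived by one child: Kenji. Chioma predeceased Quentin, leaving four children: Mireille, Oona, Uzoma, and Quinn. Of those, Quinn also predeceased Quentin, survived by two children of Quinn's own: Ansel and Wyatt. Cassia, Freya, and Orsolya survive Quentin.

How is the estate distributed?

Ximena: €8,208,000; Kaspar: €760,000; Yevgeni: €760,000; Zelie: €760,000; Kenji: €2,280,000; Cassia: €2,280,000; Freya: €2,280,000; Orsolya: €2,280,000; Mireille: €570,000; Oona: €570,000; Uzoma: €570,000; Ansel: €285,000; Wyatt: €285,000

Ximena takes three-eighths of €21,888,000 = €8,208,000. The remaining €13,680,000 passes to the descendants.
The descendants' portion (€13,680,000) is divided into 6 shares of €2,280,000: Cassia, Freya, and Orsolya each take €2,280,000; Ilse's €2,280,000 share passes to Ilse's issue; Bruno's €2,280,000 share passes to Bruno's issue; Chioma's €2,280,000 share passes to Chioma's issue.
Ilse's share (€2,280,000) is divided into 3 shares of €760,000: Kaspar, Yevgeni, and Zelie each take €760,000.
Bruno's share (€2,280,000) passes entirely to Kenji.
Chioma's share (€2,280,000) is divided into 4 shares of €570,000: Mireille, Oona, and Uzoma each take €570,000; Quinn's €570,000 share passes to Quinn's issue.
Quinn's share (€570,000) is divided into 2 shares of €285,000: Ansel and Wyatt each take €285,000.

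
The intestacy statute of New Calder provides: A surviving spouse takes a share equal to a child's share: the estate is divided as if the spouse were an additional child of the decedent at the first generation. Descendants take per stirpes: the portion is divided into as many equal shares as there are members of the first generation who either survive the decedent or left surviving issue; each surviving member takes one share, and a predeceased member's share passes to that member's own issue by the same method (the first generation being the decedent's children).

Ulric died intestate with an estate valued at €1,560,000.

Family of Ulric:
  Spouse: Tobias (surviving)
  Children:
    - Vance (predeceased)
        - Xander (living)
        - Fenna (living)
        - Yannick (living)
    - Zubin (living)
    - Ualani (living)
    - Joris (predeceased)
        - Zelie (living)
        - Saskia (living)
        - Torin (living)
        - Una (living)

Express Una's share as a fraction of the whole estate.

Una receives 1/20 of the estate.

The spouse counts as an additional share at the children's level, so there are 5 primary shares of €312,000. Tobias takes one such share (€312,000).
The children's combined portion (€1,248,000) is divided into 4 shares of €312,000: Zubin and Ualani each take €312,000; Vance's €312,000 share passes to Vance's issue; Joris's €312,000 share passes to Joris's issue.
Vance's share (€312,000) is divided into 3 shares of €104,000: Xander, Fenna, and Yannick each take €104,000.
Joris's share (€312,000) is divided into 4 shares of €78,000: Zelie, Saskia, Torin, and Una each take €78,000.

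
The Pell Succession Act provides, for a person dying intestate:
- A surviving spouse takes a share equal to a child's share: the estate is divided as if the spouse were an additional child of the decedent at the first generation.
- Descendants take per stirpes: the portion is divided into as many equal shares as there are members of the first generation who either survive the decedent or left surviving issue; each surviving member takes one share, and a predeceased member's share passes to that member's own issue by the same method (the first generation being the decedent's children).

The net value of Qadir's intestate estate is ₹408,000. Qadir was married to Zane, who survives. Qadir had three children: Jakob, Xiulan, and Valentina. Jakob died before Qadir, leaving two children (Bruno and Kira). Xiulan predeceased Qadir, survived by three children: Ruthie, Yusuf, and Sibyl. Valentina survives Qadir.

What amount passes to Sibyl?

The spouse counts as an additional share at the children's level, so there are 4 primary shares of ₹102,000. Zane takes one such share (₹102,000).
The children's combined portion (₹306,000) is divided into 3 shares of ₹102,000: Valentina takes ₹102,000; Jakob's ₹102,000 share passes to Jakob's issue; Xiulan's ₹102,000 share passes to Xiulan's issue.
Jakob's share (₹102,000) is divided into 2 shares of ₹51,000: Bruno and Kira each take ₹51,000.
Xiulan's share (₹102,000) is divided into 3 shares of ₹34,000: Ruthie, Yusuf, and Sibyl each take ₹34,000.

Sibyl receives ₹34,000.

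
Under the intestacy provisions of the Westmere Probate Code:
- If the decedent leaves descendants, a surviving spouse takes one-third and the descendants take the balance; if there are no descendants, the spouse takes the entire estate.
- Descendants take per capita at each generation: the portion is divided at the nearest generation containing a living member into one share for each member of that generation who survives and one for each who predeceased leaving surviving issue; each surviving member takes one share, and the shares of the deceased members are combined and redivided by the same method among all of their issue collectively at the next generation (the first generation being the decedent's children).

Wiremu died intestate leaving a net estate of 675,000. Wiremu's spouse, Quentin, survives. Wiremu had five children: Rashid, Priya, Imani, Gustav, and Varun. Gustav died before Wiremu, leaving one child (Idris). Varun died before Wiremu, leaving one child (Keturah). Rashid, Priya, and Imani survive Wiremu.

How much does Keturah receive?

Keturah receives 90,000.

Quentin takes one-third of 675,000 = 225,000. The remaining 450,000 passes to the descendants.
The descendants' portion (450,000) is divided at the children's generation into 5 shares of 90,000. Rashid, Priya, and Imani each take 90,000. The 2 shares of the deceased (Gustav and Varun) are combined into a pool of 180,000.
That pool (180,000) is divided at the grandchildren's generation equally among Idris and Keturah: 90,000 each.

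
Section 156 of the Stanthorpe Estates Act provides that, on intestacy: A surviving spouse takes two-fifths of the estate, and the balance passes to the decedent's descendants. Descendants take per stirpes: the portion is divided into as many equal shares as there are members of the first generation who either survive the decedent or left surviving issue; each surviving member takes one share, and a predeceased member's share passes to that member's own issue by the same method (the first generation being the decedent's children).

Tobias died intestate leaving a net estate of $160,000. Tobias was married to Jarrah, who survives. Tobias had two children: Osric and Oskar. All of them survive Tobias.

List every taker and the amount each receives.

Jarrah: $64,000; Osric: $48,000; Oskar: $48,000

Jarrah takes two-fifths of $160,000 = $64,000. The remaining $96,000 passes to the descendants.
The descendants' portion ($96,000) is divided into 2 shares of $48,000: Osric and Oskar each take $48,000.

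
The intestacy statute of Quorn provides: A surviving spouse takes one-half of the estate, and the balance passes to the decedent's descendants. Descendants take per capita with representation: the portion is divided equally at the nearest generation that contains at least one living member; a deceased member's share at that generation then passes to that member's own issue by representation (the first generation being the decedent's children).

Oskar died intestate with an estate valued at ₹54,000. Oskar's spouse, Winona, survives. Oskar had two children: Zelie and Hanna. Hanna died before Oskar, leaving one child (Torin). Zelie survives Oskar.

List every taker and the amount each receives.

Winona: ₹27,000; Zelie: ₹13,500; Torin: ₹13,500

Winona takes one-half of ₹54,000 = ₹27,000. The remaining ₹27,000 passes to the descendants.
The descendants' portion (₹27,000) is divided into 2 shares of ₹13,500: Zelie takes ₹13,500; Hanna's ₹13,500 share passes to Hanna's issue.
Hanna's share (₹13,500) passes entirely to Torin.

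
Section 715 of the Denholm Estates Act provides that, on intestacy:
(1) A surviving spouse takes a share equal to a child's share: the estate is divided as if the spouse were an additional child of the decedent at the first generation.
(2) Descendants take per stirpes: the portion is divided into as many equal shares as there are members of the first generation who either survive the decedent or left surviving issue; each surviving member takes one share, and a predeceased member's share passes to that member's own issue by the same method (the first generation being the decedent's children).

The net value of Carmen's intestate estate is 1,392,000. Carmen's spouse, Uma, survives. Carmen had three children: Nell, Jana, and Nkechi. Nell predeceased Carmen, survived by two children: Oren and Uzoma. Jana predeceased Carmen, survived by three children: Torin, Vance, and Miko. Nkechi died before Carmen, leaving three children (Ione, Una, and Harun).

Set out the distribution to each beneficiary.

The spouse counts as an additional share at the children's level, so there are 4 primary shares of 348,000. Uma takes one such share (348,000).
The children's combined portion (1,044,000) is divided into 3 shares of 348,000: Nell's 348,000 share passes to Nell's issue; Jana's 348,000 share passes to Jana's issue; Nkechi's 348,000 share passes to Nkechi's issue.
Nell's share (348,000) is divided into 2 shares of 174,000: Oren and Uzoma each take 174,000.
Jana's share (348,000) is divided into 3 shares of 116,000: Torin, Vance, and Miko each take 116,000.
Nkechi's share (348,000) is divided into 3 shares of 116,000: Ione, Una, and Harun each take 116,000.

Uma: 348,000; Oren: 174,000; Uzoma: 174,000; Torin: 116,000; Vance: 116,000; Miko: 116,000; Ione: 116,000; Una: 116,000; Harun: 116,000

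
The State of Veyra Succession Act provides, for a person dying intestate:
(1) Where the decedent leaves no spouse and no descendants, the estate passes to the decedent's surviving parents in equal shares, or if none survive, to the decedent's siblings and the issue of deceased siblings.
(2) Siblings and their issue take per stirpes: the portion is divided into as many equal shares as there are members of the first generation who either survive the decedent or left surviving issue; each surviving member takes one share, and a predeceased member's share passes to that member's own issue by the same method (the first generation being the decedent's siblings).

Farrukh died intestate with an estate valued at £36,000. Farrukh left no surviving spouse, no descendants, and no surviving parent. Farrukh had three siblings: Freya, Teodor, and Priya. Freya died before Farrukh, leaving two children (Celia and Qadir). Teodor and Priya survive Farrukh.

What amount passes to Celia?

The entire £36,000 passes to the siblings and their issue.
That amount (£36,000) is divided into 3 shares of £12,000: Teodor and Priya each take £12,000; Freya's £12,000 share passes to Freya's issue.
Freya's share (£12,000) is divided into 2 shares of £6,000: Celia and Qadir each take £6,000.

Celia receives £6,000.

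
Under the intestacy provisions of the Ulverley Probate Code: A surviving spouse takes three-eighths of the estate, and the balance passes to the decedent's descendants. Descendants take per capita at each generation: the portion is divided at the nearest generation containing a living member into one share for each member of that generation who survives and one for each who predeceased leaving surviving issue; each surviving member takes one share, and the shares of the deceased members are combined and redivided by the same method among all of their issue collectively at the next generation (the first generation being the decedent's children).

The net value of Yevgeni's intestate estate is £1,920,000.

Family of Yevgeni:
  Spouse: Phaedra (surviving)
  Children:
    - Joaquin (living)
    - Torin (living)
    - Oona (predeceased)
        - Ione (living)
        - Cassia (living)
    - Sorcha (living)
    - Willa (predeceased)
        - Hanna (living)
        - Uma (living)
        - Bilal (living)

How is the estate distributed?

Phaedra takes three-eighths of £1,920,000 = £720,000. The remaining £1,200,000 passes to the descendants.
The descendants' portion (£1,200,000) is divided at the children's generation into 5 shares of £240,000. Joaquin, Torin, and Sorcha each take £240,000. The 2 shares of the deceased (Oona and Willa) are combined into a pool of £480,000.
That pool (£480,000) is divided at the grandchildren's generation equally among Ione, Cassia, Hanna, Uma, and Bilal: £96,000 each.

Phaedra: £720,000; Joaquin: £240,000; Torin: £240,000; Ione: £96,000; Cassia: £96,000; Sorcha: £240,000; Hanna: £96,000; Uma: £96,000; Bilal: £96,000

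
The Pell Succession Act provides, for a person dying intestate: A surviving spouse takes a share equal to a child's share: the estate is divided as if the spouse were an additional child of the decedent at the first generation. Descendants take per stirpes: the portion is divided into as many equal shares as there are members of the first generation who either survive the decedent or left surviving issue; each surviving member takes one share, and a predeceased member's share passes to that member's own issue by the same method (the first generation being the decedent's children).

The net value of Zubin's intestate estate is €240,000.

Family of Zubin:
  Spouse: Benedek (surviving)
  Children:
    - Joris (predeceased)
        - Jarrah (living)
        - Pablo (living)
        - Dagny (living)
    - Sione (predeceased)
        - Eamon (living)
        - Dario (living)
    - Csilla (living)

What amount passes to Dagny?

Dagny receives €20,000.

The spouse counts as an additional share at the children's level, so there are 4 primary shares of €60,000. Benedek takes one such share (€60,000).
The children's combined portion (€180,000) is divided into 3 shares of €60,000: Csilla takes €60,000; Joris's €60,000 share passes to Joris's issue; Sione's €60,000 share passes to Sione's issue.
Joris's share (€60,000) is divided into 3 shares of €20,000: Jarrah, Pablo, and Dagny each take €20,000.
Sione's share (€60,000) is divided into 2 shares of €30,000: Eamon and Dario each take €30,000.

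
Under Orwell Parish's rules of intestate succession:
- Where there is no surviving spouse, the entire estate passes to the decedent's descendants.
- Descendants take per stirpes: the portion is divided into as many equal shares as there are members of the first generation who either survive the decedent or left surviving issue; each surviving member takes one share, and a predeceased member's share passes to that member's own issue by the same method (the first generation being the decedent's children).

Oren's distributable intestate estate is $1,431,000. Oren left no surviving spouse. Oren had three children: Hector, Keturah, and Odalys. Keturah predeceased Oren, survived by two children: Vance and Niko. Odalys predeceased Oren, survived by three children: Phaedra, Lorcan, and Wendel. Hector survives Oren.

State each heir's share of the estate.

Hector: $477,000; Vance: $238,500; Niko: $238,500; Phaedra: $159,000; Lorcan: $159,000; Wendel: $159,000

The entire $1,431,000 passes to the descendants.
That amount ($1,431,000) is divided into 3 shares of $477,000: Hector takes $477,000; Keturah's $477,000 share passes to Keturah's issue; Odalys's $477,000 share passes to Odalys's issue.
Keturah's share ($477,000) is divided into 2 shares of $238,500: Vance and Niko each take $238,500.
Odalys's share ($477,000) is divided into 3 shares of $159,000: Phaedra, Lorcan, and Wendel each take $159,000.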